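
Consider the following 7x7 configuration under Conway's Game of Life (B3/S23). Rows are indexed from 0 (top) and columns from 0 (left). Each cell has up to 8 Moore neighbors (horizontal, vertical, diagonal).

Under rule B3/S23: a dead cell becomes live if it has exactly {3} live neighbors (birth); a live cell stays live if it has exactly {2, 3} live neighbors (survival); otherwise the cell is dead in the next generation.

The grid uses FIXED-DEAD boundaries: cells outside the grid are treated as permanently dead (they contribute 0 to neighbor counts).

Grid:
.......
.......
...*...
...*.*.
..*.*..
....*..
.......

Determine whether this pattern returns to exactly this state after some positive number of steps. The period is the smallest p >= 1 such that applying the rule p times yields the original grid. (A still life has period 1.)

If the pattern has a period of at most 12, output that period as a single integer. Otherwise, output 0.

Simulating and comparing each generation to the original:
Gen 0 (original, given above): 6 live cells
Gen 1: 6 live cells, differs from original
Gen 2: 6 live cells, MATCHES original -> period = 2

Answer: 2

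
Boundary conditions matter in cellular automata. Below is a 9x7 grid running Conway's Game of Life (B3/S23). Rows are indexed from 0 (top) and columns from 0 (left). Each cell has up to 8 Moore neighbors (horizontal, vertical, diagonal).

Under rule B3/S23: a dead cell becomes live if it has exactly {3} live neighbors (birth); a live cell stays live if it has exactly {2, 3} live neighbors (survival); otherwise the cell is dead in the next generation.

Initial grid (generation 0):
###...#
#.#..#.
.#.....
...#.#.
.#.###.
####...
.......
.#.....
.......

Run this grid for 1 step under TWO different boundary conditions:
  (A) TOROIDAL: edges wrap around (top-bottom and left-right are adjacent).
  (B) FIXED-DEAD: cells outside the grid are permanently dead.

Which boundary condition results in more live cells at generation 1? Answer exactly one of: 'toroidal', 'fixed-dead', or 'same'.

Answer: toroidal

Derivation:
Under TOROIDAL boundary, generation 1:
#.#...#
..#....
.##.#.#
...#.#.
##...##
##.#...
#......
.......
..#....
Population = 19

Under FIXED-DEAD boundary, generation 1:
#.#....
#.#....
.##.#..
...#.#.
##...#.
##.#...
#......
.......
.......
Population = 16

Comparison: toroidal=19, fixed-dead=16 -> toroidal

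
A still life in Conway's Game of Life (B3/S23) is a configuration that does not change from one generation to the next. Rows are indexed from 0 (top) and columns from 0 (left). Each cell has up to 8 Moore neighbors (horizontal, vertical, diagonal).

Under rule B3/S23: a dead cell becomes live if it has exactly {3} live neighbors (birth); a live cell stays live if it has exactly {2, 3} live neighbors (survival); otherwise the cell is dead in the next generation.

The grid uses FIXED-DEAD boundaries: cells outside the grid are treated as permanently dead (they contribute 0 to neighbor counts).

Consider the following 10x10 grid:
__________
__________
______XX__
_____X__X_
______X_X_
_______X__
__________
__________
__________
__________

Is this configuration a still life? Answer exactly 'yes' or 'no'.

Compute generation 1 and compare to generation 0 (given above):
Generation 1:
__________
__________
______XX__
_____X__X_
______X_X_
_______X__
__________
__________
__________
__________
The grids are IDENTICAL -> still life.

Answer: yes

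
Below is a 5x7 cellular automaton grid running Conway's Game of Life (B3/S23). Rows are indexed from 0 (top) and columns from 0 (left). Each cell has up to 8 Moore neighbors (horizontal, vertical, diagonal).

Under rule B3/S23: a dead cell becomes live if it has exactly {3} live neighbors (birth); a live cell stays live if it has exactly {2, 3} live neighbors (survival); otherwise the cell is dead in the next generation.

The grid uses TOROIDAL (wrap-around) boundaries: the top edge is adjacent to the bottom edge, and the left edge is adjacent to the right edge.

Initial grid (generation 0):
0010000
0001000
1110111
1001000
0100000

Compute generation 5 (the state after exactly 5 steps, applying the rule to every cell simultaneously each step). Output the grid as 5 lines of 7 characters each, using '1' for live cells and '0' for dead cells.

Answer: 0110000
0110100
0000101
1000010
0010000

Derivation:
Simulating step by step:
Generation 0 (given above): 11 live cells
Generation 1: 17 live cells
0010000
1001111
1110111
0001110
0110000
Generation 2: 10 live cells
1010111
0000000
0110000
0000000
0110100
Generation 3: 16 live cells
1010111
1011011
0000000
0001000
1110101
Generation 4: 13 live cells
0000000
1011000
0011101
1111000
0010100
Generation 5: 10 live cells
(generation 5 grid is the final answer)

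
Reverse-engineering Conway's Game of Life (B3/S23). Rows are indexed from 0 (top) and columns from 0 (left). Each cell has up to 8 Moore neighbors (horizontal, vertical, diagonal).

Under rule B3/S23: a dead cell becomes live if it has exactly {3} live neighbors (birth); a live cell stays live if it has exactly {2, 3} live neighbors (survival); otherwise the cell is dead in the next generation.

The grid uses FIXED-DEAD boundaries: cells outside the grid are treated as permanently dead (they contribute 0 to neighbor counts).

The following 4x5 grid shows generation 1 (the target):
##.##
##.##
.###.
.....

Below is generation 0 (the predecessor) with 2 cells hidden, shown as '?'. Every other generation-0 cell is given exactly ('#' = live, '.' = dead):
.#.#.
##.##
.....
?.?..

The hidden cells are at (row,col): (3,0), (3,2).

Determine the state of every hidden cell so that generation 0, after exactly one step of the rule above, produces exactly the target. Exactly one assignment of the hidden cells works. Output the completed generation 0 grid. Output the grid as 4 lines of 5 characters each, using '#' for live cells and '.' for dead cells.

Hidden generation-0 cells (in order): (3,0), (3,2).
A hidden cell only influences target cells in its own 3x3 neighborhood. Try each of the 2^2 = 4 assignments, step the completed generation 0 forward once under B3/S23, and compare with the target:
  (3,0)=. (3,2)=. -> step gives (2,1)='.' but target has '#' -> reject
  (3,0)=. (3,2)=# -> step reproduces the target at every cell -> ACCEPT
  (3,0)=# (3,2)=. -> step gives (2,0)='#' but target has '.' -> reject
  (3,0)=# (3,2)=# -> step gives (2,0)='#' but target has '.' -> reject
Unique solution: (3,0)=dead, (3,2)=live.
Check: live-neighbor counts of every cell in the completed generation 0:
32423
22422
23332
01010
Applying B3/S23 to generation 0 with these counts gives:
##.##
##.##
.###.
.....
which matches the target exactly.

Answer: .#.#.
##.##
.....
..#..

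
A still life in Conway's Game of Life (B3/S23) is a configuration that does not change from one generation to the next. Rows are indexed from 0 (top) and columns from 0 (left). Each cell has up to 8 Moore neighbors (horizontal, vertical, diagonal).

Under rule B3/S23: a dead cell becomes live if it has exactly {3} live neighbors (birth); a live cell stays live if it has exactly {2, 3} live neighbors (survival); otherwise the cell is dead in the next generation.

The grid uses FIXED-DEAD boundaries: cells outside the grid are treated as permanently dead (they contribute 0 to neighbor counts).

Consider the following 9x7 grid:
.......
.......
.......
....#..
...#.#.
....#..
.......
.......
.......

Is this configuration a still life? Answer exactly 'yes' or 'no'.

Answer: yes

Derivation:
Compute generation 1 and compare to generation 0 (given above):
Generation 1:
.......
.......
.......
....#..
...#.#.
....#..
.......
.......
.......
The grids are IDENTICAL -> still life.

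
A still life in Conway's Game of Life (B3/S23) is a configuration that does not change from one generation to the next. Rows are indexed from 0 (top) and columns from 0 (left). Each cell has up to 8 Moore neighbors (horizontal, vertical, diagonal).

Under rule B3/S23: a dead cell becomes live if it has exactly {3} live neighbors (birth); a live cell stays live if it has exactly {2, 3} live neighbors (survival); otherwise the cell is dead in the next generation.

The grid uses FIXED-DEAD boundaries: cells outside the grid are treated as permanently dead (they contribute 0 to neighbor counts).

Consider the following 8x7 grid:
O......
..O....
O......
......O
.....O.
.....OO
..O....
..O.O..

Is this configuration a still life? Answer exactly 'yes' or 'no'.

Answer: no

Derivation:
Compute generation 1 and compare to generation 0 (given above):
Generation 1:
.......
.O.....
.......
.......
.....O.
.....OO
...O.O.
...O...
Cell (0,0) differs: gen0=1 vs gen1=0 -> NOT a still life.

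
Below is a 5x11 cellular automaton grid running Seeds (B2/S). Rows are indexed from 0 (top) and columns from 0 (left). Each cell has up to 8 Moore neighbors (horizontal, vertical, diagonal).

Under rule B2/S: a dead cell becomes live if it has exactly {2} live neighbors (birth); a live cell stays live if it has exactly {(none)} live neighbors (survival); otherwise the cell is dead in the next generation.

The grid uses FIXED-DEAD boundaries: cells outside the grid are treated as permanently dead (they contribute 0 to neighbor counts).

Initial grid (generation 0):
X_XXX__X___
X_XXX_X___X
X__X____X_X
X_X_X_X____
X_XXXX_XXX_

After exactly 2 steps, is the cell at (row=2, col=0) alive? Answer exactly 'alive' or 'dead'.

Simulating step by step:
Generation 0 (given above): 27 live cells
Generation 1: 4 live cells
______X____
________X__
______X____
__________X
___________
Generation 2: 5 live cells
_______X___
_____XX____
_______X_X_
___________
___________

Cell (2,0) at generation 2: 0 -> dead

Answer: dead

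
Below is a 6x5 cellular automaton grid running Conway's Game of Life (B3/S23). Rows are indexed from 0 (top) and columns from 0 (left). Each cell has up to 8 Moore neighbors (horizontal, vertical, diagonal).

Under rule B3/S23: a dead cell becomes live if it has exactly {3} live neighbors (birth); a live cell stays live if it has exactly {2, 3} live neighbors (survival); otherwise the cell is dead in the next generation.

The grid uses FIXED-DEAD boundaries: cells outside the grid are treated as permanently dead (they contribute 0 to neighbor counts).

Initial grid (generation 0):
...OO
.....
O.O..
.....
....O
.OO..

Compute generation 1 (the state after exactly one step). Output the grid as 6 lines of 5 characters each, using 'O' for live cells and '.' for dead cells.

Answer: .....
...O.
.....
.....
.....
.....

Derivation:
Simulating step by step:
Generation 0 (given above): 7 live cells
Generation 1: 1 live cells
(generation 1 grid is the final answer)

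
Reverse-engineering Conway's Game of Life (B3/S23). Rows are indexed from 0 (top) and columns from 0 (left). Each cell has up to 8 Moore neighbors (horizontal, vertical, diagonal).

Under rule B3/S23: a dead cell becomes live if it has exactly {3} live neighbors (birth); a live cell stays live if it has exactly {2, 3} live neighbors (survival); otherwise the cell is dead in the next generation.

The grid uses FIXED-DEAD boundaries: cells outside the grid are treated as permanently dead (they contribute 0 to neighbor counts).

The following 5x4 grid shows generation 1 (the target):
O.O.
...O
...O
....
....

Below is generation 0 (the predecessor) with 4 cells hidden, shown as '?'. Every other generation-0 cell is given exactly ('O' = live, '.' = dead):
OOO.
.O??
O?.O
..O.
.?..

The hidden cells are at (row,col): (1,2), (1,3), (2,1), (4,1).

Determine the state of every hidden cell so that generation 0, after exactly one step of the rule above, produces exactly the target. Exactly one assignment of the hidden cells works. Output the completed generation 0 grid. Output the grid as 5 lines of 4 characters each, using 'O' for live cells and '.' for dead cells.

Hidden generation-0 cells (in order): (1,2), (1,3), (2,1), (4,1).
A hidden cell only influences target cells in its own 3x3 neighborhood. Try each of the 2^4 = 16 assignments, step the completed generation 0 forward once under B3/S23, and compare with the target:
  (1,2)=. (1,3)=. (2,1)=. (4,1)=. -> step gives (0,1)='O' but target has '.' -> reject
  (1,2)=. (1,3)=. (2,1)=. (4,1)=O -> step gives (0,1)='O' but target has '.' -> reject
  (1,2)=. (1,3)=. (2,1)=O (4,1)=. -> step gives (0,1)='O' but target has '.' -> reject
  (1,2)=. (1,3)=. (2,1)=O (4,1)=O -> step gives (0,1)='O' but target has '.' -> reject
  (1,2)=. (1,3)=O (2,1)=. (4,1)=. -> step gives (0,1)='O' but target has '.' -> reject
  (1,2)=. (1,3)=O (2,1)=. (4,1)=O -> step gives (0,1)='O' but target has '.' -> reject
  (1,2)=. (1,3)=O (2,1)=O (4,1)=. -> step gives (0,1)='O' but target has '.' -> reject
  (1,2)=. (1,3)=O (2,1)=O (4,1)=O -> step gives (0,1)='O' but target has '.' -> reject
  (1,2)=O (1,3)=. (2,1)=. (4,1)=. -> step reproduces the target at every cell -> ACCEPT
  (1,2)=O (1,3)=. (2,1)=. (4,1)=O -> step gives (3,1)='O' but target has '.' -> reject
  (1,2)=O (1,3)=. (2,1)=O (4,1)=. -> step gives (2,0)='O' but target has '.' -> reject
  (1,2)=O (1,3)=. (2,1)=O (4,1)=O -> step gives (2,0)='O' but target has '.' -> reject
  (1,2)=O (1,3)=O (2,1)=. (4,1)=. -> step gives (0,2)='.' but target has 'O' -> reject
  (1,2)=O (1,3)=O (2,1)=. (4,1)=O -> step gives (0,2)='.' but target has 'O' -> reject
  (1,2)=O (1,3)=O (2,1)=O (4,1)=. -> step gives (0,2)='.' but target has 'O' -> reject
  (1,2)=O (1,3)=O (2,1)=O (4,1)=O -> step gives (0,2)='.' but target has 'O' -> reject
Unique solution: (1,2)=live, (1,3)=dead, (2,1)=dead, (4,1)=dead.
Check: live-neighbor counts of every cell in the completed generation 0:
2432
4543
1442
1212
0111
Applying B3/S23 to generation 0 with these counts gives:
O.O.
...O
...O
....
....
which matches the target exactly.

Answer: OOO.
.OO.
O..O
..O.
....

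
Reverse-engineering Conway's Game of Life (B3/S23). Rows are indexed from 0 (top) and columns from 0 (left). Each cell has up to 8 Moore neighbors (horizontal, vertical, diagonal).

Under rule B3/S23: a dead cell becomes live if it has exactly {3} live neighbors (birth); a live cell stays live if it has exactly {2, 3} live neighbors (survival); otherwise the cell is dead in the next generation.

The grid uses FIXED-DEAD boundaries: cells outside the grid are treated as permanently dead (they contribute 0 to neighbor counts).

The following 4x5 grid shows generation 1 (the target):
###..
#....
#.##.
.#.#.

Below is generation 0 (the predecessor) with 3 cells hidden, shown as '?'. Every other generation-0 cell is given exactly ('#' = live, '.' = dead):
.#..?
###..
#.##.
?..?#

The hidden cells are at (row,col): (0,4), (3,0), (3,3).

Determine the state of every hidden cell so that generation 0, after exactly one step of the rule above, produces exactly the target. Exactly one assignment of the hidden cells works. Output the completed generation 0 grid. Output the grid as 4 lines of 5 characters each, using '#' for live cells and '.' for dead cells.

Hidden generation-0 cells (in order): (0,4), (3,0), (3,3).
A hidden cell only influences target cells in its own 3x3 neighborhood. Try each of the 2^3 = 8 assignments, step the completed generation 0 forward once under B3/S23, and compare with the target:
  (0,4)=. (3,0)=. (3,3)=. -> step gives (1,3)='#' but target has '.' -> reject
  (0,4)=. (3,0)=. (3,3)=# -> step gives (1,3)='#' but target has '.' -> reject
  (0,4)=. (3,0)=# (3,3)=. -> step gives (1,3)='#' but target has '.' -> reject
  (0,4)=. (3,0)=# (3,3)=# -> step gives (1,3)='#' but target has '.' -> reject
  (0,4)=# (3,0)=. (3,3)=. -> step gives (3,1)='.' but target has '#' -> reject
  (0,4)=# (3,0)=. (3,3)=# -> step gives (2,2)='.' but target has '#' -> reject
  (0,4)=# (3,0)=# (3,3)=. -> step reproduces the target at every cell -> ACCEPT
  (0,4)=# (3,0)=# (3,3)=# -> step gives (2,2)='.' but target has '#' -> reject
Unique solution: (0,4)=live, (3,0)=live, (3,3)=dead.
Check: live-neighbor counts of every cell in the completed generation 0:
33320
35442
36332
13231
Applying B3/S23 to generation 0 with these counts gives:
###..
#....
#.##.
.#.#.
which matches the target exactly.

Answer: .#..#
###..
#.##.
#...#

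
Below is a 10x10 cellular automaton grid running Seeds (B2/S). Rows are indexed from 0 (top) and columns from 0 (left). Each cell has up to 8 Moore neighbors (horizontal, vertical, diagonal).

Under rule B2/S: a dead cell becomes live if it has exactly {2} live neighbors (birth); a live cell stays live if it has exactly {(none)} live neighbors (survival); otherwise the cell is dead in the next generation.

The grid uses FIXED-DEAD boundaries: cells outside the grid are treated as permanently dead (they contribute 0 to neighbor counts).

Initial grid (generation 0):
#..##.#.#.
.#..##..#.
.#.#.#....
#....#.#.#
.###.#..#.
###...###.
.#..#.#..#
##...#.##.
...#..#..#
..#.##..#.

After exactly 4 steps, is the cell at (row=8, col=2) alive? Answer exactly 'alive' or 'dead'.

Answer: alive

Derivation:
Simulating step by step:
Generation 0 (given above): 43 live cells
Generation 1: 12 live cells
.##......#
.........#
.......#.#
..........
..........
..........
...#......
...#......
#.........
......##.#
Generation 2: 12 live cells
........#.
.##.......
..........
........#.
..........
..........
..#.#.....
..#.#.....
......###.
........#.
Generation 3: 15 live cells
.##.......
..........
.##.......
..........
..........
...#......
.#...#....
.#....#.#.
...#.#...#
......#..#
Generation 4: 18 live cells
..........
#..#......
..........
.##.......
..........
..#.#.....
#...#.##..
#......#.#
..#.#.....
....##..#.

Cell (8,2) at generation 4: 1 -> alive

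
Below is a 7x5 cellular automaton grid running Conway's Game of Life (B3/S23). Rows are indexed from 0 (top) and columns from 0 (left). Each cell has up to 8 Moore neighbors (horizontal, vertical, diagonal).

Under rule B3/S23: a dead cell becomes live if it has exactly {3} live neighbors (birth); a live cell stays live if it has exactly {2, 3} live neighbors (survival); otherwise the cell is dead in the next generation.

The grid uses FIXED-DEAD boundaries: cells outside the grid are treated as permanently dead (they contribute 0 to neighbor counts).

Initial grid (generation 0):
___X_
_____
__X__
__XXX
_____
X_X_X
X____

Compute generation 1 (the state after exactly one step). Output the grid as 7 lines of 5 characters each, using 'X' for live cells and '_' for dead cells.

Simulating step by step:
Generation 0 (given above): 9 live cells
Generation 1: 8 live cells
(generation 1 grid is the final answer)

Answer: _____
_____
__X__
__XX_
_XX_X
_X___
_X___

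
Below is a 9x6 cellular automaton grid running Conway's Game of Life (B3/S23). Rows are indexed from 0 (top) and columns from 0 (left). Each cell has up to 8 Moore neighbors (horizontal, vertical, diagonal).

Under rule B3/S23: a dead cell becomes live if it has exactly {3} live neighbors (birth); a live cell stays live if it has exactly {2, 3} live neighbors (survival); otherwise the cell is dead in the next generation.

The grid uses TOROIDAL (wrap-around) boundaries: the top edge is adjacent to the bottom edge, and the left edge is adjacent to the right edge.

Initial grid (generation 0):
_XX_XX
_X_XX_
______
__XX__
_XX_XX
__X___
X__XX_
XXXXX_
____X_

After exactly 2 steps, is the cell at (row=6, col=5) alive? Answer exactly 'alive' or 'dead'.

Simulating step by step:
Generation 0 (given above): 23 live cells
Generation 1: 23 live cells
XXX__X
XX_XXX
____X_
_XXXX_
_X__X_
X_X___
X___X_
XXX___
______
Generation 2: 19 live cells
__XX__
___X__
______
_XX_XX
X___XX
X__X__
X_XX__
XX___X
_____X

Cell (6,5) at generation 2: 0 -> dead

Answer: dead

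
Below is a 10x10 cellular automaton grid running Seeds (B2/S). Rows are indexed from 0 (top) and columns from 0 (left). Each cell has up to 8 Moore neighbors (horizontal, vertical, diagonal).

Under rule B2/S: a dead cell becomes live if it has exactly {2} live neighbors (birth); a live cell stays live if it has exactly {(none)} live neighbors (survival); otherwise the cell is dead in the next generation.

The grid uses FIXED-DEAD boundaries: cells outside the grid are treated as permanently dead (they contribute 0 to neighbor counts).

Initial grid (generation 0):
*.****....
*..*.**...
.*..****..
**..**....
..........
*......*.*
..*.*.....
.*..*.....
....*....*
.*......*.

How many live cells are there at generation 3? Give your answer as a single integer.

Answer: 14

Derivation:
Simulating step by step:
Generation 0 (given above): 29 live cells
Generation 1: 21 live cells
..........
..........
..........
..**...*..
....***.*.
.*.*....*.
*....*..*.
..*.......
****.*..*.
.........*
Generation 2: 22 live cells
..........
..........
..**......
........*.
.*.......*
*.*.......
...**..*.*
.....*****
....*....*
*..**...*.
Generation 3: 14 live cells
..........
..**......
..........
.*.*.....*
*.*.....*.
....*....*
.**.......
..........
..........
.....*...*
Population at generation 3: 14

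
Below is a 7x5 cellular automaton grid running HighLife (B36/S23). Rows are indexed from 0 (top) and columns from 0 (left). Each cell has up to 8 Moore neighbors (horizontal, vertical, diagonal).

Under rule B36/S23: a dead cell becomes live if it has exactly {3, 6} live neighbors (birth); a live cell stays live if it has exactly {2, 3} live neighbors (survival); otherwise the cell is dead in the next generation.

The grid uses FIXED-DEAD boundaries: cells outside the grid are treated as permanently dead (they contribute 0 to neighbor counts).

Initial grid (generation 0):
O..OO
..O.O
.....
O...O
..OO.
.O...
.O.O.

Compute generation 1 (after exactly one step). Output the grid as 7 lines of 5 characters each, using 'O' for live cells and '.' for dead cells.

Answer: ...OO
....O
...O.
...O.
.OOO.
.O.O.
..O..

Derivation:
Simulating step by step:
Generation 0 (given above): 12 live cells
Generation 1: 11 live cells
(generation 1 grid is the final answer)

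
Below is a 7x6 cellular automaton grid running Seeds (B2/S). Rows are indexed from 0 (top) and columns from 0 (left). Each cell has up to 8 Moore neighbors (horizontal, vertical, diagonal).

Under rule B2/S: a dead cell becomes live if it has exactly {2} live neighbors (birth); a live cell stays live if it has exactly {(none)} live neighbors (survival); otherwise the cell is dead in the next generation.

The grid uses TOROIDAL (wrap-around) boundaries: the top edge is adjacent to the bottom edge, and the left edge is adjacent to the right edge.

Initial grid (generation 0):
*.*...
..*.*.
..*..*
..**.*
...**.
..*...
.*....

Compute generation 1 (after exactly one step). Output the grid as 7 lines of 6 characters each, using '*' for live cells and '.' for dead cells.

Simulating step by step:
Generation 0 (given above): 13 live cells
Generation 1: 11 live cells
(generation 1 grid is the final answer)

Answer: .....*
*.....
*.....
**....
.*...*
.*..*.
*..*..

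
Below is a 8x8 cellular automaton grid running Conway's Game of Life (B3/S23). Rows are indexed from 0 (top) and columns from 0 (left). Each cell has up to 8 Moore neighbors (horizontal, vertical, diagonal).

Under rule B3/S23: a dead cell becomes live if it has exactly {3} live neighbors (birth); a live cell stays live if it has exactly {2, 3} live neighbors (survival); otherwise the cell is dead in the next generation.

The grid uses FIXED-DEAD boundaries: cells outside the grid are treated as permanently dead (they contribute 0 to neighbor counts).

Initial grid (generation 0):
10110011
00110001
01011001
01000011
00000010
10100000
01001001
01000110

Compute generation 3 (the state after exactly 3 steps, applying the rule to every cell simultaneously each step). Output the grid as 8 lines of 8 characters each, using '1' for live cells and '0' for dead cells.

Answer: 00000011
01001001
00000000
00000000
01000100
10001101
11101001
11100110

Derivation:
Simulating step by step:
Generation 0 (given above): 24 live cells
Generation 1: 25 live cells
01110011
00000001
01011001
00100111
01000011
01000000
11100110
00000110
Generation 2: 30 live cells
00100011
01001001
00111101
01111100
01100101
00000101
11100110
01000110
Generation 3: 21 live cells
(generation 3 grid is the final answer)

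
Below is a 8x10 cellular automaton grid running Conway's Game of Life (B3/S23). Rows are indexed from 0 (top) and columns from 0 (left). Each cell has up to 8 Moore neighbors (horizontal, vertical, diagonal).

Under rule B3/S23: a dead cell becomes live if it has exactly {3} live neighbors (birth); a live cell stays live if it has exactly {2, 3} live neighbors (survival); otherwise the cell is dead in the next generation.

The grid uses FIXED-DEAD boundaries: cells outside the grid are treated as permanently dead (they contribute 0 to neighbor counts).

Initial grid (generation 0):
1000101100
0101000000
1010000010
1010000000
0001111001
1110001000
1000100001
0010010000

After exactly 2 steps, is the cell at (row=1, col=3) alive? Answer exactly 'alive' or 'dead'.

Simulating step by step:
Generation 0 (given above): 25 live cells
Generation 1: 24 live cells
0000000000
1111000100
1011000000
0010110000
1001111000
1110001000
1011010000
0000000000
Generation 2: 14 live cells
0110000000
1001000000
1000000000
0010001000
1000001000
1000001000
1011000000
0000000000

Cell (1,3) at generation 2: 1 -> alive

Answer: alive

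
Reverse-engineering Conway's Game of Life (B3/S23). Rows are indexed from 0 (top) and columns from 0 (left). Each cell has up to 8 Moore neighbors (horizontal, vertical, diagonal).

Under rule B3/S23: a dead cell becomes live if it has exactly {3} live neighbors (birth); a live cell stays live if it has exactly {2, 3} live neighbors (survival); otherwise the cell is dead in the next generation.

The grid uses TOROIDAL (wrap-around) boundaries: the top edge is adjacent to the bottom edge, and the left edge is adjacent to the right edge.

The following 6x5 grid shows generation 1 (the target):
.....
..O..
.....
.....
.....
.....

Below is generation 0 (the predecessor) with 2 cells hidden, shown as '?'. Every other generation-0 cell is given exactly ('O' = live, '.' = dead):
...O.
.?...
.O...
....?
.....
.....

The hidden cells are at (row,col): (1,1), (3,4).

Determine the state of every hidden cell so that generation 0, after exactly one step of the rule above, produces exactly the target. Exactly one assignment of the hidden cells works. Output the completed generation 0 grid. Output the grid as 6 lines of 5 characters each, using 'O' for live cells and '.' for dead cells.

Hidden generation-0 cells (in order): (1,1), (3,4).
A hidden cell only influences target cells in its own 3x3 neighborhood. Try each of the 2^2 = 4 assignments, step the completed generation 0 forward once under B3/S23, and compare with the target:
  (1,1)=. (3,4)=. -> step gives (1,2)='.' but target has 'O' -> reject
  (1,1)=. (3,4)=O -> step gives (1,2)='.' but target has 'O' -> reject
  (1,1)=O (3,4)=. -> step reproduces the target at every cell -> ACCEPT
  (1,1)=O (3,4)=O -> step gives (2,0)='O' but target has '.' -> reject
Unique solution: (1,1)=live, (3,4)=dead.
Check: live-neighbor counts of every cell in the completed generation 0:
11201
21311
21200
11100
00000
00111
Applying B3/S23 to generation 0 with these counts gives:
.....
..O..
.....
.....
.....
.....
which matches the target exactly.

Answer: ...O.
.O...
.O...
.....
.....
.....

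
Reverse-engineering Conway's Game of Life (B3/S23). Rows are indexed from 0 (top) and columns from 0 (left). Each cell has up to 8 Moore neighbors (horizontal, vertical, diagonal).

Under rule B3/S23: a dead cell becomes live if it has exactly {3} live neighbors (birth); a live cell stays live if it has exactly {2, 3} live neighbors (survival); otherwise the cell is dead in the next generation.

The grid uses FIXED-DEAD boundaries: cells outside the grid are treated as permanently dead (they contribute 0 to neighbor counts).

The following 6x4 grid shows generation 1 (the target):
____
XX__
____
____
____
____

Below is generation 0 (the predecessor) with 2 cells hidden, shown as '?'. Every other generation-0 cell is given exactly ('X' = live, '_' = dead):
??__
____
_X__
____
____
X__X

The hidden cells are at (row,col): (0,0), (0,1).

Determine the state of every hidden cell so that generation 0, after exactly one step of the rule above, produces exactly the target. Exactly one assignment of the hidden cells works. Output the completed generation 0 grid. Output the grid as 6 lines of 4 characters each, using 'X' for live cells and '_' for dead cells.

Hidden generation-0 cells (in order): (0,0), (0,1).
A hidden cell only influences target cells in its own 3x3 neighborhood. Try each of the 2^2 = 4 assignments, step the completed generation 0 forward once under B3/S23, and compare with the target:
  (0,0)=_ (0,1)=_ -> step gives (1,0)='_' but target has 'X' -> reject
  (0,0)=_ (0,1)=X -> step gives (1,0)='_' but target has 'X' -> reject
  (0,0)=X (0,1)=_ -> step gives (1,0)='_' but target has 'X' -> reject
  (0,0)=X (0,1)=X -> step reproduces the target at every cell -> ACCEPT
Unique solution: (0,0)=live, (0,1)=live.
Check: live-neighbor counts of every cell in the completed generation 0:
1110
3320
1010
1110
1111
0110
Applying B3/S23 to generation 0 with these counts gives:
____
XX__
____
____
____
____
which matches the target exactly.

Answer: XX__
____
_X__
____
____
X__X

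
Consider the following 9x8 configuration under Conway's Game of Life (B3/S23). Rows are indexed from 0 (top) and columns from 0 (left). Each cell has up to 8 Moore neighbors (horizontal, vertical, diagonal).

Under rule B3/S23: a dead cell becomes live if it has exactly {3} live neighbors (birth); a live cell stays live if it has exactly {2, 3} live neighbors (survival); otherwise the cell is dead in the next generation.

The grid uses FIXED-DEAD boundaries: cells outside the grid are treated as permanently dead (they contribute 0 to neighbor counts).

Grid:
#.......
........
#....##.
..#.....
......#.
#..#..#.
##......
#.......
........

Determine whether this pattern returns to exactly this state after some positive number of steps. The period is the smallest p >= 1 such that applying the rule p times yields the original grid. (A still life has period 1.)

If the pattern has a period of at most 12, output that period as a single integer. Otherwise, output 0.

Answer: 0

Derivation:
Simulating and comparing each generation to the original:
Gen 0 (original, given above): 12 live cells
Gen 1: 8 live cells, differs from original
Gen 2: 5 live cells, differs from original
Gen 3: 3 live cells, differs from original
Gen 4: 2 live cells, differs from original
Gen 5: 0 live cells, differs from original
Gen 6: 0 live cells, differs from original
Gen 7: 0 live cells, differs from original
Gen 8: 0 live cells, differs from original
Gen 9: 0 live cells, differs from original
Gen 10: 0 live cells, differs from original
Gen 11: 0 live cells, differs from original
Gen 12: 0 live cells, differs from original
No period found within 12 steps.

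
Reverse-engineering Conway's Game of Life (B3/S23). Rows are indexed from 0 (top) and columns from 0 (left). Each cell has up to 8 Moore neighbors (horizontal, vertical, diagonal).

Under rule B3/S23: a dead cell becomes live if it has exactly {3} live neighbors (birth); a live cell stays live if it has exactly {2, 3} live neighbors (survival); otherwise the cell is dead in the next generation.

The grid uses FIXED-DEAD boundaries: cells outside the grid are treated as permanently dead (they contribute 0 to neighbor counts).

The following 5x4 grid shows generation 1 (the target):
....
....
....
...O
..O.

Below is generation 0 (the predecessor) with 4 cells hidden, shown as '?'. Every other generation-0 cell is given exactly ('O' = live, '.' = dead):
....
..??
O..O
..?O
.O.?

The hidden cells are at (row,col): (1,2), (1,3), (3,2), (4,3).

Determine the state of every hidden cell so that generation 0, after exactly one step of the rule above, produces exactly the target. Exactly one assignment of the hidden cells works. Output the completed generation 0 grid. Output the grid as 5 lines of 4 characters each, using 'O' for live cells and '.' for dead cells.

Hidden generation-0 cells (in order): (1,2), (1,3), (3,2), (4,3).
A hidden cell only influences target cells in its own 3x3 neighborhood. Try each of the 2^4 = 16 assignments, step the completed generation 0 forward once under B3/S23, and compare with the target:
  (1,2)=. (1,3)=. (3,2)=. (4,3)=. -> step gives (3,2)='O' but target has '.' -> reject
  (1,2)=. (1,3)=. (3,2)=. (4,3)=O -> step reproduces the target at every cell -> ACCEPT
  (1,2)=. (1,3)=. (3,2)=O (4,3)=. -> step gives (2,2)='O' but target has '.' -> reject
  (1,2)=. (1,3)=. (3,2)=O (4,3)=O -> step gives (2,2)='O' but target has '.' -> reject
  (1,2)=. (1,3)=O (3,2)=. (4,3)=. -> step gives (2,2)='O' but target has '.' -> reject
  (1,2)=. (1,3)=O (3,2)=. (4,3)=O -> step gives (2,2)='O' but target has '.' -> reject
  (1,2)=. (1,3)=O (3,2)=O (4,3)=. -> step gives (2,3)='O' but target has '.' -> reject
  (1,2)=. (1,3)=O (3,2)=O (4,3)=O -> step gives (2,3)='O' but target has '.' -> reject
  (1,2)=O (1,3)=. (3,2)=. (4,3)=. -> step gives (2,2)='O' but target has '.' -> reject
  (1,2)=O (1,3)=. (3,2)=. (4,3)=O -> step gives (2,2)='O' but target has '.' -> reject
  (1,2)=O (1,3)=. (3,2)=O (4,3)=. -> step gives (2,1)='O' but target has '.' -> reject
  (1,2)=O (1,3)=. (3,2)=O (4,3)=O -> step gives (2,1)='O' but target has '.' -> reject
  (1,2)=O (1,3)=O (3,2)=. (4,3)=. -> step gives (1,2)='O' but target has '.' -> reject
  (1,2)=O (1,3)=O (3,2)=. (4,3)=O -> step gives (1,2)='O' but target has '.' -> reject
  (1,2)=O (1,3)=O (3,2)=O (4,3)=. -> step gives (1,2)='O' but target has '.' -> reject
  (1,2)=O (1,3)=O (3,2)=O (4,3)=O -> step gives (1,2)='O' but target has '.' -> reject
Unique solution: (1,2)=dead, (1,3)=dead, (3,2)=dead, (4,3)=live.
Check: live-neighbor counts of every cell in the completed generation 0:
0000
1111
0121
2242
1031
Applying B3/S23 to generation 0 with these counts gives:
....
....
....
...O
..O.
which matches the target exactly.

Answer: ....
....
O..O
...O
.O.O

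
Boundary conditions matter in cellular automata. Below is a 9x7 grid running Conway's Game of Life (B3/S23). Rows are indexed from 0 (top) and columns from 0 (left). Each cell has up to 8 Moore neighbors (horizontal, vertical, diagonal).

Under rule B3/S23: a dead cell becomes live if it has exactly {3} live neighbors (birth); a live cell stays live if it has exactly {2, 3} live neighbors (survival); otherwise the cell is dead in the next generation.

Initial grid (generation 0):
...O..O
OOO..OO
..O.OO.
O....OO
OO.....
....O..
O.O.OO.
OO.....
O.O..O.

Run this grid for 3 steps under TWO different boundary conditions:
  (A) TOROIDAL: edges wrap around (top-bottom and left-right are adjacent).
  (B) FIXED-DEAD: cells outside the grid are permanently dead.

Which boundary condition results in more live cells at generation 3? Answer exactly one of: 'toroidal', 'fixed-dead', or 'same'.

Answer: same

Derivation:
Under TOROIDAL boundary, generation 3:
OOO...O
.OOOOO.
O.OOOO.
O.O..O.
.O.OO..
..OO...
.OOO...
.O....O
O.OO..O
Population = 31

Under FIXED-DEAD boundary, generation 3:
.O...OO
O.O.O.O
O.....O
O.O..O.
O..O...
O.OO...
O.OO.OO
O.OOOO.
.OOOO..
Population = 31

Comparison: toroidal=31, fixed-dead=31 -> same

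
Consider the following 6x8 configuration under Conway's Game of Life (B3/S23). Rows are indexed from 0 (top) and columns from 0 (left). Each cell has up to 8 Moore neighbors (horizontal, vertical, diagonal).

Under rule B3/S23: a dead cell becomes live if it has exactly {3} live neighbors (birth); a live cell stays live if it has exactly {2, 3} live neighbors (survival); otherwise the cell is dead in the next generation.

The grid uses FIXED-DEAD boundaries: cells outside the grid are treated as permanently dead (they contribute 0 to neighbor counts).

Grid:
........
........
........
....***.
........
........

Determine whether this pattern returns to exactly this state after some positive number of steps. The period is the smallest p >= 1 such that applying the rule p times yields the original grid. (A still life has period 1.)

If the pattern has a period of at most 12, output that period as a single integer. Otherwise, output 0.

Simulating and comparing each generation to the original:
Gen 0 (original, given above): 3 live cells
Gen 1: 3 live cells, differs from original
Gen 2: 3 live cells, MATCHES original -> period = 2

Answer: 2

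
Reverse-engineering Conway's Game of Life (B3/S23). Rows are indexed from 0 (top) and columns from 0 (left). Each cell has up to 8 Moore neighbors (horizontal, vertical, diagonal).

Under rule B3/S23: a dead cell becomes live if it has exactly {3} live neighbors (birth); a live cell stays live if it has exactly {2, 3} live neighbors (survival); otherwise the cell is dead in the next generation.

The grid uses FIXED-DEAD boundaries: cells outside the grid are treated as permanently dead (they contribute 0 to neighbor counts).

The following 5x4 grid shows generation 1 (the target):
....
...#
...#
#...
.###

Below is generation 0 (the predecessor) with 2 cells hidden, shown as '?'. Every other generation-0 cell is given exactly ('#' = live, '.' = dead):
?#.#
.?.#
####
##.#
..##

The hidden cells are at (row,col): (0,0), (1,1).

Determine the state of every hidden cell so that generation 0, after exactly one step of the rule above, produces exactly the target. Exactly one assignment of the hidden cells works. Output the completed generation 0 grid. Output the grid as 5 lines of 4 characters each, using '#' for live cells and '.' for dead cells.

Answer: .#.#
.#.#
####
##.#
..##

Derivation:
Hidden generation-0 cells (in order): (0,0), (1,1).
A hidden cell only influences target cells in its own 3x3 neighborhood. Try each of the 2^2 = 4 assignments, step the completed generation 0 forward once under B3/S23, and compare with the target:
  (0,0)=. (1,1)=. -> step gives (0,2)='#' but target has '.' -> reject
  (0,0)=. (1,1)=# -> step reproduces the target at every cell -> ACCEPT
  (0,0)=# (1,1)=. -> step gives (0,2)='#' but target has '.' -> reject
  (0,0)=# (1,1)=# -> step gives (0,0)='#' but target has '.' -> reject
Unique solution: (0,0)=dead, (1,1)=live.
Check: live-neighbor counts of every cell in the completed generation 0:
2141
4473
4563
3574
2332
Applying B3/S23 to generation 0 with these counts gives:
....
...#
...#
#...
.###
which matches the target exactly.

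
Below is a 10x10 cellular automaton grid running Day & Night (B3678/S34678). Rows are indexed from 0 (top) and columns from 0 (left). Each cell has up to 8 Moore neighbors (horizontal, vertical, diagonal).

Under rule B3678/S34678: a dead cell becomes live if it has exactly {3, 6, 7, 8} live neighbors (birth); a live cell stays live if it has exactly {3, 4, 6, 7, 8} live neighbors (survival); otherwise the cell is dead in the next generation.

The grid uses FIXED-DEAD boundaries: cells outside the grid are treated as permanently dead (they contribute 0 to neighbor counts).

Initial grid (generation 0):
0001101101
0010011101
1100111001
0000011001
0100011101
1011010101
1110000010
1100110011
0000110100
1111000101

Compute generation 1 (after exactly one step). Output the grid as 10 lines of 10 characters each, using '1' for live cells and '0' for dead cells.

Answer: 0000001100
0100011100
0000111000
1100011000
0010011100
1110100100
1110011110
1111111110
0000110001
0000101010

Derivation:
Simulating step by step:
Generation 0 (given above): 49 live cells
Generation 1: 44 live cells
(generation 1 grid is the final answer)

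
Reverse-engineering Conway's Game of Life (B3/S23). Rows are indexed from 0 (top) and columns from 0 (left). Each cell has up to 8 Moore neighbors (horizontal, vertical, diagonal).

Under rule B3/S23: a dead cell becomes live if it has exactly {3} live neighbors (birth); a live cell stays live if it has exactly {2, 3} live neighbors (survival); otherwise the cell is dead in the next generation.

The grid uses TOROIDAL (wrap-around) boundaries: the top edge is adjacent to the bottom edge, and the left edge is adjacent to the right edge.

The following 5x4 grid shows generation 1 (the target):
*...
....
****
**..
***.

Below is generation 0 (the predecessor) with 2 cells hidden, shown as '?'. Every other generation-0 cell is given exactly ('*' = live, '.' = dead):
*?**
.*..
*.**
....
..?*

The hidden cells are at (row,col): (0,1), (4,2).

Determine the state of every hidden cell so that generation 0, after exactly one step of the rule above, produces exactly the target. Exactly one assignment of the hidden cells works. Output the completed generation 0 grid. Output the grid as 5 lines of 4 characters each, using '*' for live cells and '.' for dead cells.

Answer: *.**
.*..
*.**
....
..**

Derivation:
Hidden generation-0 cells (in order): (0,1), (4,2).
A hidden cell only influences target cells in its own 3x3 neighborhood. Try each of the 2^2 = 4 assignments, step the completed generation 0 forward once under B3/S23, and compare with the target:
  (0,1)=. (4,2)=. -> step gives (0,1)='*' but target has '.' -> reject
  (0,1)=. (4,2)=* -> step reproduces the target at every cell -> ACCEPT
  (0,1)=* (4,2)=. -> step gives (0,0)='.' but target has '*' -> reject
  (0,1)=* (4,2)=* -> step gives (0,0)='.' but target has '*' -> reject
Unique solution: (0,1)=dead, (4,2)=live.
Check: live-neighbor counts of every cell in the completed generation 0:
3444
5456
2322
3345
3334
Applying B3/S23 to generation 0 with these counts gives:
*...
....
****
**..
***.
which matches the target exactly.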